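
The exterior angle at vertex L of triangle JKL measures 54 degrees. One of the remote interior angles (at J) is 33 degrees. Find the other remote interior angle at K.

The exterior angle theorem states that an exterior angle equals the sum of the two non-adjacent interior angles.
So 54 = 33 + angle K, which gives angle K = 54 - 33 = 21 degrees.

21 degrees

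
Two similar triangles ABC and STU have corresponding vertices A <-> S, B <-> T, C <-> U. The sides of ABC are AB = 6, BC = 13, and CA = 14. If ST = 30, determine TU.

Similar triangles have proportional sides. Setting up the proportion:
ST / AB = TU / BC
30 / 6 = TU / 13
TU = 13 * 30 / 6 = 65.

65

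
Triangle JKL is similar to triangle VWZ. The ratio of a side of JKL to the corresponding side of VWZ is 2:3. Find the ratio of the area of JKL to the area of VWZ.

Area scales with the square of linear dimensions. If every length is multiplied by 2/3, then the area is multiplied by (2/3)^2 = 4/9.
The area ratio is 4:9.

4:9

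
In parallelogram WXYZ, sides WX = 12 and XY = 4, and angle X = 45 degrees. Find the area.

Area = a * b * sin(theta)
Area = 12 * 4 * sin(45 degrees)
Area = 48 * sqrt(2)/2
Area = 24*sqrt(2)

24*sqrt(2)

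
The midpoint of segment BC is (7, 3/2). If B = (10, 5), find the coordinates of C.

Using the midpoint formula: M = ((x1 + x2)/2, (y1 + y2)/2)
We know M = (7, 3/2) and B = (10, 5)
For x: 7 = (10 + x2)/2, so x2 = 2*7 - 10 = 4
For y: 3/2 = (5 + y2)/2, so y2 = 2*3/2 - 5 = -2
C = (4, -2)

(4, -2)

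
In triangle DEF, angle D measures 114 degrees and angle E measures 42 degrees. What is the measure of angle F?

Let angle F = x. Then 114 + 42 + x = 180.
x = 180 - 156 = 24 degrees.

24 degrees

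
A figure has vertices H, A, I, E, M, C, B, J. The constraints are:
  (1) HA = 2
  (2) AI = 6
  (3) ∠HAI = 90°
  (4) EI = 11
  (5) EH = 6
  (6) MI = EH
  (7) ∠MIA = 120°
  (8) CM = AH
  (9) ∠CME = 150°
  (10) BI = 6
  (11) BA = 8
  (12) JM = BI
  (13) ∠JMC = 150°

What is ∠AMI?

From the given relations: MI = EH = 6.
Step 1: By the law of cosines on triangle MIA: MA² = 6² + 6² − 2·6·6·cos(120°) = 108, so MA = 6·√3.
Step 2: By the inverse law of cosines on triangle AMI: cos(∠AMI) = ((6·√3)² + 6² − 6²) / (2·6·√3·6) = 108/124.71 = 0.866, so ∠AMI = 30°.

Therefore, the measure of angle ∠AMI = 30°.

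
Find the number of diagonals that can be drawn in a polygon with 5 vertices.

Each of the 5 vertices connects to 2 non-adjacent vertices via diagonals.
Total connections = 5 × 2 = 10, but each diagonal is counted twice.
Number of diagonals = 10 / 2 = 5.

5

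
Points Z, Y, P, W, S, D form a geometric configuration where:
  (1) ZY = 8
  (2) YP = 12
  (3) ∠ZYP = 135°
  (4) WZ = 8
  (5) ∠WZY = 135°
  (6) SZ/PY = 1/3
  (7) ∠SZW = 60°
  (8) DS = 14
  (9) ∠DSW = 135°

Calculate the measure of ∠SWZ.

From the given relations: SZ = 1/3·PY = 1/3·12 = 4.
Step 1: By the law of cosines on triangle WZS: WS² = 8² + 4² − 2·8·4·cos(60°) = 48, so WS = 4·√3.
Step 2: By the inverse law of cosines on triangle SWZ: cos(∠SWZ) = ((4·√3)² + 8² − 4²) / (2·4·√3·8) = 96/110.85 = 0.866, so ∠SWZ = 30°.

Therefore, the measure of angle ∠SWZ = 30°.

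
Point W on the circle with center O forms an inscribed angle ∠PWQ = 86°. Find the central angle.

By the inscribed angle theorem, the central angle is twice the inscribed angle.
Central angle = 2 × 86° = 172°

172°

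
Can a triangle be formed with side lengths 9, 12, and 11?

Sort the sides: 9, 11, 12.
It suffices to check that the sum of the two smallest exceeds the largest:
9 + 11 = 20 > 12. ✓
Yes, a valid triangle can be formed.

Yes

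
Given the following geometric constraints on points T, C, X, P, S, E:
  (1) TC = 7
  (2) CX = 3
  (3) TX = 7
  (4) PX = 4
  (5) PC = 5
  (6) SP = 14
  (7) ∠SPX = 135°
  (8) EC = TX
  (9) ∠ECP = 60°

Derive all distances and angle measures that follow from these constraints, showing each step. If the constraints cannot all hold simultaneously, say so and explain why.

The constraints are consistent.

From the given relations:
  EC = TX = 7

Step 1: From XP = 4, PS = 14, and ∠XPS = 135°, by the law of cosines:
  XS² = XP² + PS² - 2·XP·PS·cos(135°) = 16 + 196 + 79.2 = 291.2
  XS ≈ 17.06

Step 2: From PC = 5, CE = 7, and ∠PCE = 60°, by the law of cosines:
  PE² = PC² + CE² - 2·PC·CE·cos(60°) = 25 + 49 - 35 = 39
  PE = √39

Step 3: From TC = 7, TX = 7, CX = 3, by the inverse law of cosines:
  cos(∠CTX) = (TC² + TX² - CX²) / (2·TC·TX)
  ∠CTX = 24.75°

Step 4: From CP = 5, CX = 3, PX = 4, by the inverse law of cosines:
  cos(∠PCX) = (CP² + CX² - PX²) / (2·CP·CX)
  ∠PCX = 53.13°

Step 5: From CT = 7, CX = 3, TX = 7, by the inverse law of cosines:
  cos(∠TCX) = (CT² + CX² - TX²) / (2·CT·CX)
  ∠TCX = 77.63°

Step 6: From XC = 3, XP = 4, CP = 5, by the inverse law of cosines:
  cos(∠CXP) = (XC² + XP² - CP²) / (2·XC·XP)
  ∠CXP = 90°

Step 7: From XC = 3, XT = 7, CT = 7, by the inverse law of cosines:
  cos(∠CXT) = (XC² + XT² - CT²) / (2·XC·XT)
  ∠CXT = 77.63°

Step 8: From PC = 5, PX = 4, CX = 3, by the inverse law of cosines:
  cos(∠CPX) = (PC² + PX² - CX²) / (2·PC·PX)
  ∠CPX = 36.87°

Step 9: From XP = 4, XS = 17.06, PS = 14, by the inverse law of cosines:
  cos(∠PXS) = (XP² + XS² - PS²) / (2·XP·XS)
  ∠PXS = 35.46°

Step 10: From PC = 5, PE = √39, CE = 7, by the inverse law of cosines:
  cos(∠CPE) = (PC² + PE² - CE²) / (2·PC·PE)
  ∠CPE = 76.1°

Step 11: From SP = 14, SX = 17.06, PX = 4, by the inverse law of cosines:
  cos(∠PSX) = (SP² + SX² - PX²) / (2·SP·SX)
  ∠PSX = 9.54°

Step 12: From EC = 7, EP = √39, CP = 5, by the inverse law of cosines:
  cos(∠CEP) = (EC² + EP² - CP²) / (2·EC·EP)
  ∠CEP = 43.9°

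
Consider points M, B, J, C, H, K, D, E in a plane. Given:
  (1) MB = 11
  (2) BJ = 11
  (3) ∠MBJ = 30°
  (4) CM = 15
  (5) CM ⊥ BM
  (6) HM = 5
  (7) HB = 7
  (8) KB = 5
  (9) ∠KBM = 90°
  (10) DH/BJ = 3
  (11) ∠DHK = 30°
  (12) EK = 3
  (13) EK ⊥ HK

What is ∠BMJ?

Step 1: By the law of cosines on triangle MBJ: MJ² = 11² + 11² − 2·11·11·cos(30°) = 32.42, so MJ ≈ 5.69.
Step 2: By the inverse law of cosines on triangle BMJ: cos(∠BMJ) = (11² + 5.69² − 11²) / (2·11·5.69) = 32.42/125.27 = 0.2588, so ∠BMJ = 75°.

Therefore, the measure of angle ∠BMJ = 75°.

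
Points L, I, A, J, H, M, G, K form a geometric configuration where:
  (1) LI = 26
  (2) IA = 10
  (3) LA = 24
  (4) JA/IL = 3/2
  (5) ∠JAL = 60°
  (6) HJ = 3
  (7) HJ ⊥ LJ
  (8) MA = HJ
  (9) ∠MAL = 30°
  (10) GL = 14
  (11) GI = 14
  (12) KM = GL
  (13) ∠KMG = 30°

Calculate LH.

From the given relations: JA = 3/2·IL = 3/2·26 = 39.
Step 1: By the law of cosines on triangle LAJ: LJ² = 24² + 39² − 2·24·39·cos(60°) = 1161, so LJ = 3·√129.
Step 2: By the law of cosines on triangle LJH: LH² = (3·√129)² + 3² − 2·3·√129·3·cos(90°) = 1170, so LH = 3·√130.

Therefore, the length of LH = 3·√130.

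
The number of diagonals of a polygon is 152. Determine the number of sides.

Using d = n(n - 3)/2, we solve 152 = n(n - 3)/2.
So n(n - 3) = 304.
Testing n = 19: 19 * 16 = 304 = 304. Correct.
The polygon has 19 sides.

19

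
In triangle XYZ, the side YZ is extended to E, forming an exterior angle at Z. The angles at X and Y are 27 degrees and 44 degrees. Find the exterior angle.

Exterior angle = 27 + 44 = 71 degrees (exterior angle theorem).

71 degrees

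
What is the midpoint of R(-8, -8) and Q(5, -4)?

The midpoint is the point halfway along the segment.
Move half the horizontal distance: -8 + (5 - -8)/2 = -8 + 13/2 = -3/2
Move half the vertical distance: -8 + (-4 - -8)/2 = -8 + 4/2 = -6
Midpoint = (-3/2, -6)

(-3/2, -6)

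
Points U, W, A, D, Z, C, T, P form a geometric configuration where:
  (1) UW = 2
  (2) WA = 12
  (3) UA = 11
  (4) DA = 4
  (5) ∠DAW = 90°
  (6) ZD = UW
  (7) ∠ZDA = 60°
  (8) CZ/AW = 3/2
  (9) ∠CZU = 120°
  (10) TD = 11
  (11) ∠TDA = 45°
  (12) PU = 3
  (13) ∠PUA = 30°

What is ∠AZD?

From the given relations: ZD = UW = 2.
Step 1: By the law of cosines on triangle ZDA: ZA² = 2² + 4² − 2·2·4·cos(60°) = 12, so ZA = 2·√3.
Step 2: By the inverse law of cosines on triangle AZD: cos(∠AZD) = ((2·√3)² + 2² − 4²) / (2·2·√3·2) = 0/13.86 = 0, so ∠AZD = 90°.

Therefore, the measure of angle ∠AZD = 90°.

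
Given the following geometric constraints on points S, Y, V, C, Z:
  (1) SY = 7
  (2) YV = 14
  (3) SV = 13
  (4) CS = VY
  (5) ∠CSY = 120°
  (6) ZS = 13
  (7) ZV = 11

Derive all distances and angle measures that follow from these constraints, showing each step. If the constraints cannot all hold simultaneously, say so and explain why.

The constraints are consistent.

From the given relations:
  CS = VY = 14

Step 1: From YS = 7, SC = 14, and ∠YSC = 120°, by the law of cosines:
  YC² = YS² + SC² - 2·YS·SC·cos(120°) = 49 + 196 + 98 = 343
  YC = 7·√7

Step 2: From SV = 13, SY = 7, VY = 14, by the inverse law of cosines:
  cos(∠VSY) = (SV² + SY² - VY²) / (2·SV·SY)
  ∠VSY = 83.06°

Step 3: From SV = 13, SZ = 13, VZ = 11, by the inverse law of cosines:
  cos(∠VSZ) = (SV² + SZ² - VZ²) / (2·SV·SZ)
  ∠VSZ = 50.06°

Step 4: From YS = 7, YV = 14, SV = 13, by the inverse law of cosines:
  cos(∠SYV) = (YS² + YV² - SV²) / (2·YS·YV)
  ∠SYV = 67.19°

Step 5: From VS = 13, VY = 14, SY = 7, by the inverse law of cosines:
  cos(∠SVY) = (VS² + VY² - SY²) / (2·VS·VY)
  ∠SVY = 29.76°

Step 6: From VS = 13, VZ = 11, SZ = 13, by the inverse law of cosines:
  cos(∠SVZ) = (VS² + VZ² - SZ²) / (2·VS·VZ)
  ∠SVZ = 64.97°

Step 7: From ZS = 13, ZV = 11, SV = 13, by the inverse law of cosines:
  cos(∠SZV) = (ZS² + ZV² - SV²) / (2·ZS·ZV)
  ∠SZV = 64.97°

Step 8: From YC = 7·√7, YS = 7, CS = 14, by the inverse law of cosines:
  cos(∠CYS) = (YC² + YS² - CS²) / (2·YC·YS)
  ∠CYS = 40.89°

Step 9: From CS = 14, CY = 7·√7, SY = 7, by the inverse law of cosines:
  cos(∠SCY) = (CS² + CY² - SY²) / (2·CS·CY)
  ∠SCY = 19.11°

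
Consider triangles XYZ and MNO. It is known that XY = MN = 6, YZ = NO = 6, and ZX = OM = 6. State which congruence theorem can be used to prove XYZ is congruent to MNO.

The given information provides:
XY = MN = 6, YZ = NO = 6, and ZX = OM = 6
This matches the SSS congruence theorem.
All three pairs of corresponding sides are equal (Side-Side-Side).

SSS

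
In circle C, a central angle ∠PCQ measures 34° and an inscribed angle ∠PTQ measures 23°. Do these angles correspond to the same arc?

By the inscribed angle theorem, the inscribed angle for a central angle of 34° should be 34° / 2 = 17°.
The given inscribed angle is 23°, which does not equal 17°.
Therefore, no, they do not correspond to the same arc.

No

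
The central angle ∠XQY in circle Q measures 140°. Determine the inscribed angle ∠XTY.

An inscribed angle intercepts an arc from a point on the circle, while the central angle intercepts the same arc from the center.
The inscribed angle is always half the central angle: 140° / 2 = 70°.

70°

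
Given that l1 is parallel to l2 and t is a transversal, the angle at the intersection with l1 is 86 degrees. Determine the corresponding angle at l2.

When a transversal crosses parallel lines, angles in the same position at each intersection are called corresponding angles.
These are always equal, so the answer is 86 degrees.

86 degrees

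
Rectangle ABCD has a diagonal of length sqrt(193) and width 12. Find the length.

b = sqrt(d^2 - a^2) = sqrt(193 - 144) = sqrt(49) = 7

7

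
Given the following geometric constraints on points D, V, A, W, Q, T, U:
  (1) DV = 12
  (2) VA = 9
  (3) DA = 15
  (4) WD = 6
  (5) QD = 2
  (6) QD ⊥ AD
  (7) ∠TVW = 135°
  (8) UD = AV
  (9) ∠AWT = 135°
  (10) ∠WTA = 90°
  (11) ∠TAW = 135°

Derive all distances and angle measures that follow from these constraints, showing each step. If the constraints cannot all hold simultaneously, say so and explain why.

These constraints are not satisfiable: (9), (10) and (11) are the three interior angles of triangle AWT, which must sum to 180°, but 135° + 90° + 135° = 360°. No planar figure meets all of them, so nothing further can be derived.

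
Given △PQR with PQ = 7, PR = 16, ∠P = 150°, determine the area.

When two sides and the included angle are known, the area formula is (1/2)ab sin(C).
The height from one side to the opposite vertex is 16 sin(150°) = 8.
Area = (1/2) * 7 * 8 = 28.

28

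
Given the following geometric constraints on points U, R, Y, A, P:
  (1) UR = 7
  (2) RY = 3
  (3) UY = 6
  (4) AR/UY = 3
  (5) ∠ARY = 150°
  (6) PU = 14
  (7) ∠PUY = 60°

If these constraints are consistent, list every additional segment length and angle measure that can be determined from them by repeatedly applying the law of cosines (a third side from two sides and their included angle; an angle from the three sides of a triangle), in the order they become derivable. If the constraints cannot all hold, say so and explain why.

The constraints are consistent. Derivable facts, in order:
After 1 step:
- YA ≈ 20.65
- YP = 2·√37
- ∠RUY = 25.21°
- ∠RYU = 96.38°
- ∠URY = 58.41°
After 2 steps:
- ∠AYR = 25.83°
- ∠PYU = 94.72°
- ∠RAY = 4.17°
- ∠UPY = 25.28°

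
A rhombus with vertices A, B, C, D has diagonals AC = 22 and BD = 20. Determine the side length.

Half-diagonals are 11 and 10. side = sqrt(11^2 + 10^2) = sqrt(221)

sqrt(221)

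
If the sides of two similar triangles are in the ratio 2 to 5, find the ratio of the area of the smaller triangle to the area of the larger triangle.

Area ratio = (side ratio)^2 = (2/5)^2 = 4:25.

4:25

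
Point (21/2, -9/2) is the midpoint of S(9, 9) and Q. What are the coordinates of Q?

Using the midpoint formula: M = ((x1 + x2)/2, (y1 + y2)/2)
We know M = (21/2, -9/2) and S = (9, 9)
For x: 21/2 = (9 + x2)/2, so x2 = 2*21/2 - 9 = 12
For y: -9/2 = (9 + y2)/2, so y2 = 2*-9/2 - 9 = -18
Q = (12, -18)

(12, -18)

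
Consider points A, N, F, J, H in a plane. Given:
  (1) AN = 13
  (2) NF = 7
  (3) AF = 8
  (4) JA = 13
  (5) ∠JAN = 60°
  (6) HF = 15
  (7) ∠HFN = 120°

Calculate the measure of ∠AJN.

Step 1: By the law of cosines on triangle JAN: JN² = 13² + 13² − 2·13·13·cos(60°) = 169, so JN = 13.
Step 2: By the inverse law of cosines on triangle AJN: cos(∠AJN) = (13² + 13² − 13²) / (2·13·13) = 169/338 = 0.5, so ∠AJN = 60°.

Therefore, the measure of angle ∠AJN = 60°.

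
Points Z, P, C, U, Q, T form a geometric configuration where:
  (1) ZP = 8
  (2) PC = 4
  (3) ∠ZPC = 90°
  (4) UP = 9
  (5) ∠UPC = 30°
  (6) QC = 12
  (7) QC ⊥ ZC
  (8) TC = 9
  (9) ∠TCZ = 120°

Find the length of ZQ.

Step 1: By the law of cosines on triangle ZPC: ZC² = 8² + 4² − 2·8·4·cos(90°) = 80, so ZC = 4·√5.
Step 2: By the law of cosines on triangle ZCQ: ZQ² = (4·√5)² + 12² − 2·4·√5·12·cos(90°) = 224, so ZQ = 4·√14.

Therefore, the length of ZQ = 4·√14.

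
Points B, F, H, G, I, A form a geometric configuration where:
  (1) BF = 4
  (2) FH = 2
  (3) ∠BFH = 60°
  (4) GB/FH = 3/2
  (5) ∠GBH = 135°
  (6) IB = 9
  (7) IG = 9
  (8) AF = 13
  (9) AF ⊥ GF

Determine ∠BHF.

Step 1: By the law of cosines on triangle HFB: HB² = 2² + 4² − 2·2·4·cos(60°) = 12, so HB = 2·√3.
Step 2: By the inverse law of cosines on triangle BHF: cos(∠BHF) = ((2·√3)² + 2² − 4²) / (2·2·√3·2) = 0/13.86 = 0, so ∠BHF = 90°.

Therefore, the measure of angle ∠BHF = 90°.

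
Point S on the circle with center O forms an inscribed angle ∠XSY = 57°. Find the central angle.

The inscribed angle theorem states that a central angle is always twice any inscribed angle that subtends the same arc.
Since the inscribed angle is 57°, the central angle = 2 × 57° = 114°.

114°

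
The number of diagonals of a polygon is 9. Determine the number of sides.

Using d = n(n - 3)/2, we solve 9 = n(n - 3)/2.
So n(n - 3) = 18.
Testing n = 6: 6 * 3 = 18 = 18. Correct.
The polygon has 6 sides.

6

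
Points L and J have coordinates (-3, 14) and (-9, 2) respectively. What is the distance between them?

The horizontal distance is |-9 - -3| = 6 and the vertical distance is |2 - 14| = 12.
By the Pythagorean theorem, d = sqrt(6^2 + 12^2) = sqrt(180) = 6*sqrt(5).

6*sqrt(5)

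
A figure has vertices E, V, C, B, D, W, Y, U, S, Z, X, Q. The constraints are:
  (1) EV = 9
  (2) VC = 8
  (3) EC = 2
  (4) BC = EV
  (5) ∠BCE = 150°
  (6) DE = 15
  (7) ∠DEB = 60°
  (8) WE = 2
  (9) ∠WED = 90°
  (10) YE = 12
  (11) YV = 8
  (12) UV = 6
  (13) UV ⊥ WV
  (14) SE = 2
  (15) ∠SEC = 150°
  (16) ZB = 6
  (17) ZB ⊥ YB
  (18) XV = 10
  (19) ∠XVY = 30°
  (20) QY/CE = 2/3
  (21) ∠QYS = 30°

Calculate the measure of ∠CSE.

Step 1: By the law of cosines on triangle SEC: SC² = 2² + 2² − 2·2·2·cos(150°) = 14.93, so SC ≈ 3.86.
Step 2: By the inverse law of cosines on triangle CSE: cos(∠CSE) = (3.86² + 2² − 2²) / (2·3.86·2) = 14.93/15.45 = 0.9659, so ∠CSE = 15°.

Therefore, the measure of angle ∠CSE = 15°.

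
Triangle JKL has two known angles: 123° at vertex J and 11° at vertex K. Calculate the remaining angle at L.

angle L = 180 - 123 - 11 = 46 degrees.

46 degrees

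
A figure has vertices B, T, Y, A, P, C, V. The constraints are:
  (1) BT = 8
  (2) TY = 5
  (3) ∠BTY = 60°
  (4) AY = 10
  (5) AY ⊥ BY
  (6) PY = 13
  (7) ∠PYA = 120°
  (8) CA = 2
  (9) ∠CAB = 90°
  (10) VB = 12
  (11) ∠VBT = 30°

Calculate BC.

Step 1: By the law of cosines on triangle BTY: BY² = 8² + 5² − 2·8·5·cos(60°) = 49, so BY = 7.
Step 2: By the law of cosines on triangle BYA: BA² = 7² + 10² − 2·7·10·cos(90°) = 149, so BA = √149.
Step 3: By the law of cosines on triangle BAC: BC² = √149² + 2² − 2·√149·2·cos(90°) = 153, so BC = 3·√17.

Therefore, the length of BC = 3·√17.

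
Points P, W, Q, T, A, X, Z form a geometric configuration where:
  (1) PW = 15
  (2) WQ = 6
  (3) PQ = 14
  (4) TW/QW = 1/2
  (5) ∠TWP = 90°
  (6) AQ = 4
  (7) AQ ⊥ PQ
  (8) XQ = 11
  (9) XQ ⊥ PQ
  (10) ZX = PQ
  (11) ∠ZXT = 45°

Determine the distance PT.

From the given relations: TW = 1/2·QW = 1/2·6 = 3.
Step 1: By the law of cosines on triangle PWT: PT² = 15² + 3² − 2·15·3·cos(90°) = 234, so PT = 3·√26.

Therefore, the length of PT = 3·√26.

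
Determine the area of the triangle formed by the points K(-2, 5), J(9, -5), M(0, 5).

The Shoelace formula computes the area from vertex coordinates by summing cross products.
For vertices (-2,5), (9,-5), (0,5):
Signed sum = -2*-5 - 9*5 + 9*5 - 0*-5 + 0*5 - -2*5
= -35 + 45 + 10 = 20
Area = (1/2)|20| = 10.

10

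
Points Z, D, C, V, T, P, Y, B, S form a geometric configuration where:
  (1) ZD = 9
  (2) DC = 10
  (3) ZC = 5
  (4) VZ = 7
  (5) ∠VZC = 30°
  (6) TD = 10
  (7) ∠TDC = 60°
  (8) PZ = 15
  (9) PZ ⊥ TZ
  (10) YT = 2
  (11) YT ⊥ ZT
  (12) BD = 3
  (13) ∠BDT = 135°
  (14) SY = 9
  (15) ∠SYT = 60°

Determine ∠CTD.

Step 1: By the law of cosines on triangle TDC: TC² = 10² + 10² − 2·10·10·cos(60°) = 100, so TC = 10.
Step 2: By the inverse law of cosines on triangle CTD: cos(∠CTD) = (10² + 10² − 10²) / (2·10·10) = 100/200 = 0.5, so ∠CTD = 60°.

Therefore, the measure of angle ∠CTD = 60°.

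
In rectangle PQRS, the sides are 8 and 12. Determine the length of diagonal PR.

d = sqrt(8^2 + 12^2) = sqrt(208) = 4*sqrt(13)

4*sqrt(13)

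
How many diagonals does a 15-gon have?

Each of the 15 vertices connects to 12 non-adjacent vertices via diagonals.
Total connections = 15 × 12 = 180, but each diagonal is counted twice.
Number of diagonals = 180 / 2 = 90.

90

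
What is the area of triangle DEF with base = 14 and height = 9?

Area = (1/2)(14)(9) = 63

63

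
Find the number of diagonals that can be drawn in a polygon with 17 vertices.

The number of diagonals in an n-gon is n(n - 3)/2.
For n = 17: 17(17 - 3)/2 = 17 × 14 / 2 = 119.

119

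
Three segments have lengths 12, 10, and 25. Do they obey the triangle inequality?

The longest side is 25. The other two sides sum to 10 + 12 = 22.
Since 22 ≤ 25, the two shorter sides cannot reach around to close the triangle.

No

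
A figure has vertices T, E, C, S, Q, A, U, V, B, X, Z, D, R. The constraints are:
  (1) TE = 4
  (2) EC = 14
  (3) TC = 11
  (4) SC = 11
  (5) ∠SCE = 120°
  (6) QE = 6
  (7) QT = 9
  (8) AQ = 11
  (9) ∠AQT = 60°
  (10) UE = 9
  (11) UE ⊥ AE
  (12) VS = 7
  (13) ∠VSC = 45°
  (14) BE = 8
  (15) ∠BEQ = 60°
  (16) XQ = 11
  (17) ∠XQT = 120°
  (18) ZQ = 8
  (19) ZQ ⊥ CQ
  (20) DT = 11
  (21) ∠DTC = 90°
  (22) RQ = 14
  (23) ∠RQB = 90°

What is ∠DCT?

Step 1: By the law of cosines on triangle CTD: CD² = 11² + 11² − 2·11·11·cos(90°) = 242, so CD = 11·√2.
Step 2: By the inverse law of cosines on triangle DCT: cos(∠DCT) = ((11·√2)² + 11² − 11²) / (2·11·√2·11) = 242/342.24 = 0.7071, so ∠DCT = 45°.

Therefore, the measure of angle ∠DCT = 45°.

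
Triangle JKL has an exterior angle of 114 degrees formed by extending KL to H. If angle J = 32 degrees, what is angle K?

angle K = 114 - 32 = 82 degrees (exterior angle theorem).

82 degrees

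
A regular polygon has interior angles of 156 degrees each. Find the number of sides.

Each interior angle of a regular n-gon is (n - 2) * 180 / n.
Setting this equal to 156:
(n - 2) * 180 / n = 156
Each exterior angle = 180 - 156 = 24 degrees.
Since exterior angles sum to 360: n = 360 / 24 = 15.

15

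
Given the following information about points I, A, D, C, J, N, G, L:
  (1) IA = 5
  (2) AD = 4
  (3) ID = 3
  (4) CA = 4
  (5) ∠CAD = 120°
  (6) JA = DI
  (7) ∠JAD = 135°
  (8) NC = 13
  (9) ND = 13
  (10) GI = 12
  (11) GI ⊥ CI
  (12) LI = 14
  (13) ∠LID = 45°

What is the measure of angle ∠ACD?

Step 1: By the law of cosines on triangle CAD: CD² = 4² + 4² − 2·4·4·cos(120°) = 48, so CD = 4·√3.
Step 2: By the inverse law of cosines on triangle ACD: cos(∠ACD) = (4² + (4·√3)² − 4²) / (2·4·4·√3) = 48/55.43 = 0.866, so ∠ACD = 30°.

Therefore, the measure of angle ∠ACD = 30°.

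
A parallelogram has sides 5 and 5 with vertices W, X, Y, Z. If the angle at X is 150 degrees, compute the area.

Area = a * b * sin(theta)
Area = 5 * 5 * sin(150 degrees)
Area = 25 * 1/2
Area = 25/2

25/2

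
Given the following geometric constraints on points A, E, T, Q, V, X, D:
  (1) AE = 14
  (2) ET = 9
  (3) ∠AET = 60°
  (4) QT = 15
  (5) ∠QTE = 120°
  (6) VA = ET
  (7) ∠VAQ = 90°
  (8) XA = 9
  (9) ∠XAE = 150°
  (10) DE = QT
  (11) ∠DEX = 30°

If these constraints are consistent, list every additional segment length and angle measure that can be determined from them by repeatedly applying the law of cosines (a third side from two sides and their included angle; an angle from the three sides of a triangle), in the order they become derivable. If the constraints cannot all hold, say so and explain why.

The constraints are consistent. Derivable facts, in order:
After 1 step:
- AT = √151
- EQ = 21
- EX ≈ 22.25
After 2 steps:
- XD ≈ 11.92
- ∠AEX = 11.67°
- ∠ATE = 80.63°
- ∠AXE = 18.33°
- ∠EAT = 39.37°
- ∠EQT = 21.79°
- ∠QET = 38.21°
After 3 steps:
- ∠DXE = 38.99°
- ∠EDX = 111.01°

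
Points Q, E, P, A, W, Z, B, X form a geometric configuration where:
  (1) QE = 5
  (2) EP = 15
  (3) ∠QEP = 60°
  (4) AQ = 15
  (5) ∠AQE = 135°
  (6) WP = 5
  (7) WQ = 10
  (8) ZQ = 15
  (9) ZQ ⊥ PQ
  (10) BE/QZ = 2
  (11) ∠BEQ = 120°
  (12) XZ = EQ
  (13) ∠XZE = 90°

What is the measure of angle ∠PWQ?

Step 1: By the law of cosines on triangle PEQ: PQ² = 15² + 5² − 2·15·5·cos(60°) = 175, so PQ = 5·√7.
Step 2: By the inverse law of cosines on triangle PWQ: cos(∠PWQ) = (5² + 10² − (5·√7)²) / (2·5·10) = -50/100 = -0.5, so ∠PWQ = 120°.

Therefore, the measure of angle ∠PWQ = 120°.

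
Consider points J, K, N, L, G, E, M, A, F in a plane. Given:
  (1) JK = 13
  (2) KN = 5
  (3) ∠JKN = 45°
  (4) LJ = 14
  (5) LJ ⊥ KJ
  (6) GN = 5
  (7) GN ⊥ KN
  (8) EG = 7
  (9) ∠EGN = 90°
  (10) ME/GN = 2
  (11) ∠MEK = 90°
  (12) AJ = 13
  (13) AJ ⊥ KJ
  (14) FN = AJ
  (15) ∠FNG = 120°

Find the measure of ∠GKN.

Step 1: By the law of cosines on triangle KNG: KG² = 5² + 5² − 2·5·5·cos(90°) = 50, so KG = 5·√2.
Step 2: By the inverse law of cosines on triangle GKN: cos(∠GKN) = ((5·√2)² + 5² − 5²) / (2·5·√2·5) = 50/70.71 = 0.7071, so ∠GKN = 45°.

Therefore, the measure of angle ∠GKN = 45°.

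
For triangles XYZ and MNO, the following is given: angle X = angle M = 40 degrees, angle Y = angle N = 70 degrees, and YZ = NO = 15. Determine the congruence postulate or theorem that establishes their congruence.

Consider the given information: angle X = angle M = 40 degrees, angle Y = angle N = 70 degrees, and YZ = NO = 15
This is not ASA or HL: ASA requires two angles and the side between them. HL only applies to right triangles with matching hypotenuse and leg.
The correct criterion is AAS. Two pairs of corresponding angles and a non-included side are equal (Angle-Angle-Side).

AAS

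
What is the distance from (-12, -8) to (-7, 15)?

d = sqrt((5)^2 + (23)^2) = sqrt(554)

sqrt(554)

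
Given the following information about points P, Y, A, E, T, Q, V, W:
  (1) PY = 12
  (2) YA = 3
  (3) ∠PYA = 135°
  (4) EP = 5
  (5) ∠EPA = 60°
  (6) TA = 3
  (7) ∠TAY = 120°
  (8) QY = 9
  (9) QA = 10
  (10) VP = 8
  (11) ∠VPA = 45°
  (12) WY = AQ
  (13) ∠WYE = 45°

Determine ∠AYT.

Step 1: By the law of cosines on triangle YAT: YT² = 3² + 3² − 2·3·3·cos(120°) = 27, so YT = 3·√3.
Step 2: By the inverse law of cosines on triangle AYT: cos(∠AYT) = (3² + (3·√3)² − 3²) / (2·3·3·√3) = 27/31.18 = 0.866, so ∠AYT = 30°.

Therefore, the measure of angle ∠AYT = 30°.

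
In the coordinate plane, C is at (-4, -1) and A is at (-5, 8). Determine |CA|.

The horizontal distance is |-5 - -4| = 1 and the vertical distance is |8 - -1| = 9.
By the Pythagorean theorem, d = sqrt(1^2 + 9^2) = sqrt(82).

sqrt(82)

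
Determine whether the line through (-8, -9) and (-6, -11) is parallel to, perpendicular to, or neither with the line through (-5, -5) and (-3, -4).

Slope of line 1: m1 = (-11 - -9)/(-6 - -8) = -2/2 = -1
Slope of line 2: m2 = (-4 - -5)/(-3 - -5) = 1/2 = 1/2
m1 != m2 (-1 != 1/2), so not parallel.
m1 * m2 = (-1) * (1/2) = -1/2 != -1, so not perpendicular.
The lines are neither parallel nor perpendicular.

Neither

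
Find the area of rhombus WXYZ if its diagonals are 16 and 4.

Area of a rhombus = (d1 * d2) / 2
Area = (16 * 4) / 2
Area = 64 / 2
Area = 32

32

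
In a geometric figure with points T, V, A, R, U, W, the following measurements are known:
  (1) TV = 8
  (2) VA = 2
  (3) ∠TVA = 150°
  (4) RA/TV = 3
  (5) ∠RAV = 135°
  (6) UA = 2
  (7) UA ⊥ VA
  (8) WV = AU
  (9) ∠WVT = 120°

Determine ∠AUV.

Step 1: By the law of cosines on triangle UAV: UV² = 2² + 2² − 2·2·2·cos(90°) = 8, so UV = 2·√2.
Step 2: By the inverse law of cosines on triangle AUV: cos(∠AUV) = (2² + (2·√2)² − 2²) / (2·2·2·√2) = 8/11.31 = 0.7071, so ∠AUV = 45°.

Therefore, the measure of angle ∠AUV = 45°.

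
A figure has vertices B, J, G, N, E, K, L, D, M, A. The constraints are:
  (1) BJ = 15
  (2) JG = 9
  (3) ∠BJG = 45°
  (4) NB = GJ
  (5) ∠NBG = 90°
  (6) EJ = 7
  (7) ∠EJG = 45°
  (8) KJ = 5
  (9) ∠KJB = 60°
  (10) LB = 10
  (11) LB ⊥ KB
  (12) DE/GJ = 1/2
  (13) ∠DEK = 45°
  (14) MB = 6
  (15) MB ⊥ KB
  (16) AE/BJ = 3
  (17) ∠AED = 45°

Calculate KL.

Step 1: By the law of cosines on triangle BJK: BK² = 15² + 5² − 2·15·5·cos(60°) = 175, so BK = 5·√7.
Step 2: By the law of cosines on triangle KBL: KL² = (5·√7)² + 10² − 2·5·√7·10·cos(90°) = 275, so KL = 5·√11.

Therefore, the length of KL = 5·√11.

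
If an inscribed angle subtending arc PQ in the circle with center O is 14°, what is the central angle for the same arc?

The inscribed angle theorem states that a central angle is always twice any inscribed angle that subtends the same arc.
Since the inscribed angle is 14°, the central angle = 2 × 14° = 28°.

28°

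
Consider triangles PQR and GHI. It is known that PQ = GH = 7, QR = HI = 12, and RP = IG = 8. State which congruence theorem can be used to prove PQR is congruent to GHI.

Consider the given information: PQ = GH = 7, QR = HI = 12, and RP = IG = 8
This is not SAS or HL: SAS requires two sides and the included angle between them. HL only applies to right triangles with matching hypotenuse and leg.
The correct criterion is SSS. All three pairs of corresponding sides are equal (Side-Side-Side).

SSS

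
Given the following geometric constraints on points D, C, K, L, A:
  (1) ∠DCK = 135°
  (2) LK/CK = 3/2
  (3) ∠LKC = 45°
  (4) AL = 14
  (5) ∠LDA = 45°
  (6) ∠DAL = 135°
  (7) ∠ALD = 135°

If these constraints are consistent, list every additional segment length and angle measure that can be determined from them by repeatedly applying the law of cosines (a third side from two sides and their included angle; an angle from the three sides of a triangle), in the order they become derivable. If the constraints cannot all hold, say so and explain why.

These constraints are not satisfiable: (5), (6) and (7) are the three interior angles of triangle LDA, which must sum to 180°, but 45° + 135° + 135° = 315°. No planar figure meets all of them, so nothing further can be derived.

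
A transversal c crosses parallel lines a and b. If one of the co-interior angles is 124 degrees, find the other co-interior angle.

Co-interior angles (same-side interior) formed by parallel lines and a transversal are supplementary (sum to 180 degrees).
The given angle is 124 degrees.
The co-interior angle = 180 - 124 = 56 degrees.

56 degrees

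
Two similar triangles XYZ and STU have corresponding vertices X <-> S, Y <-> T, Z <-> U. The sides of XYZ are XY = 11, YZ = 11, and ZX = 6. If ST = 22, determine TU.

k = 22/11 = 2. TU = 2 * 11 = 22.

22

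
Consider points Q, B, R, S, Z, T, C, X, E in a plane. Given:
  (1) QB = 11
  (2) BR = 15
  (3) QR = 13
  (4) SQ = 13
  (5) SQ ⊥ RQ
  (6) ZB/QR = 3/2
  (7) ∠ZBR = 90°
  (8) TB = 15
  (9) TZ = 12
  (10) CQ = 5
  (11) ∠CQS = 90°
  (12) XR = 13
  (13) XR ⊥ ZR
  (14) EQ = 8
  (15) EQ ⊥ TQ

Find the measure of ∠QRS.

Step 1: By the law of cosines on triangle RQS: RS² = 13² + 13² − 2·13·13·cos(90°) = 338, so RS = 13·√2.
Step 2: By the inverse law of cosines on triangle QRS: cos(∠QRS) = (13² + (13·√2)² − 13²) / (2·13·13·√2) = 338/478 = 0.7071, so ∠QRS = 45°.

Therefore, the measure of angle ∠QRS = 45°.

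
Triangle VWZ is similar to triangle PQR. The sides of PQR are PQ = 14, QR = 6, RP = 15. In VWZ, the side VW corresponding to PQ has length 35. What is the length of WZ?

Since the triangles are similar, the ratio of corresponding sides is constant.
Scale factor k = VW / PQ = 35 / 14 = 5/2
WZ = k * QR = 5/2 * 6 = 15

15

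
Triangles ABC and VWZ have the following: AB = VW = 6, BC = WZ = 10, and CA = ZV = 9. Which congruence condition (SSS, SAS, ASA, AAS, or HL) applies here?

The given information matches SSS: All three pairs of corresponding sides are equal (Side-Side-Side).

SSS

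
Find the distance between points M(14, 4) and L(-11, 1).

The horizontal distance is |-11 - 14| = 25 and the vertical distance is |1 - 4| = 3.
By the Pythagorean theorem, d = sqrt(25^2 + 3^2) = sqrt(634).

sqrt(634)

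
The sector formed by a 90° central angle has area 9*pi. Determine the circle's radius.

The sector covers 90°/360° = 1/4 of the full circle.
Full circle area = 9*pi / 1/4 = 36*pi.
Since full area = πr², we get r² = 36*pi/π = 36, so r = 6.

6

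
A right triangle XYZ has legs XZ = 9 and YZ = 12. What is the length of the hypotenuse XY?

By the Pythagorean theorem: XY^2 = XZ^2 + YZ^2
XY^2 = 9^2 + 12^2 = 81 + 144 = 225
XY = sqrt(225) = 15

15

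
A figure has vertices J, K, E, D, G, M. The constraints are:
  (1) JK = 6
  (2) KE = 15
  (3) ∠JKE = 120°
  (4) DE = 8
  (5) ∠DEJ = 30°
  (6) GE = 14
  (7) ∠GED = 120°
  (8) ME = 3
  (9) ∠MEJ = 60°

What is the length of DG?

Step 1: By the law of cosines on triangle DEG: DG² = 8² + 14² − 2·8·14·cos(120°) = 372, so DG = 2·√93.

Therefore, the length of DG = 2·√93.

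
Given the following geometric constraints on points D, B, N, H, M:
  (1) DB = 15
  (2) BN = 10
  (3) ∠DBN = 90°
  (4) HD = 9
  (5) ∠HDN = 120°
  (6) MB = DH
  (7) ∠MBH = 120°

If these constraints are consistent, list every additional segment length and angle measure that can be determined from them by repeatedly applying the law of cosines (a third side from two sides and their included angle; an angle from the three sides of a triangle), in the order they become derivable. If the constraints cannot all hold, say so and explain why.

The constraints are consistent. Derivable facts, in order:
After 1 step:
- DN = 5·√13
After 2 steps:
- NH ≈ 23.84
- ∠BDN = 33.69°
- ∠BND = 56.31°
After 3 steps:
- ∠DHN = 40.92°
- ∠DNH = 19.08°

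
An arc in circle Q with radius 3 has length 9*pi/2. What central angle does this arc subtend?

Arc length L = 2πr × θ/360, so θ = 360L / (2πr).
θ = 360 × 9*pi/2 / (2π × 3)
θ = 270°
θ = 270°

270°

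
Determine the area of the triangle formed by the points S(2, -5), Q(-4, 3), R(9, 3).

The Shoelace formula computes the area from vertex coordinates by summing cross products.
For vertices (2,-5), (-4,3), (9,3):
Signed sum = 2*3 - -4*-5 + -4*3 - 9*3 + 9*-5 - 2*3
= -14 + -39 + -51 = -104
Area = (1/2)|-104| = 52.

52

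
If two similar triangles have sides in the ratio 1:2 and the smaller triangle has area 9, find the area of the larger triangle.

The ratio of areas of similar triangles = (side ratio)^2.
Side ratio = 1:2, so area ratio = 1:4.
Area of the larger triangle / Area of the smaller triangle = 4/1
Area of the larger triangle = 9 * 4/1 = 36

36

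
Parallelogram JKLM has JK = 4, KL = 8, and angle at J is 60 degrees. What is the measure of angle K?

In a parallelogram, consecutive angles are supplementary (sum to 180°).
angle K = 180 - angle J
angle K = 180 - 60
angle K = 120 degrees

120 degrees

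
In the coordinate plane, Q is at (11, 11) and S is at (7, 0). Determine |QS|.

The horizontal distance is |7 - 11| = 4 and the vertical distance is |0 - 11| = 11.
By the Pythagorean theorem, d = sqrt(4^2 + 11^2) = sqrt(137).

sqrt(137)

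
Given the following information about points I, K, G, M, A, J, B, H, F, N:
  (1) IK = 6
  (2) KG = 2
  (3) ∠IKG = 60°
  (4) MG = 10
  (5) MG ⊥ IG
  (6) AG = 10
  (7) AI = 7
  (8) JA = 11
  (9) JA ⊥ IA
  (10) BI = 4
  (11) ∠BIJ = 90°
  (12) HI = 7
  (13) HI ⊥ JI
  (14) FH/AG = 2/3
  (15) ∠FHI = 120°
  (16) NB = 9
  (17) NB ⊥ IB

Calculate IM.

Step 1: By the law of cosines on triangle GKI: GI² = 2² + 6² − 2·2·6·cos(60°) = 28, so GI = 2·√7.
Step 2: By the law of cosines on triangle IGM: IM² = (2·√7)² + 10² − 2·2·√7·10·cos(90°) = 128, so IM = 8·√2.

Therefore, the length of IM = 8·√2.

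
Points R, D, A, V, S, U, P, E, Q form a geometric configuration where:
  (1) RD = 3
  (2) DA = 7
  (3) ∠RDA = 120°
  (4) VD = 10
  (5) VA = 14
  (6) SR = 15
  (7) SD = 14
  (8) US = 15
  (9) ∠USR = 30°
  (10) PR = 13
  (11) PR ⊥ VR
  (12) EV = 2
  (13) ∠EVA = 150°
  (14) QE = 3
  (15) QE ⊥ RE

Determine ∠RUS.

Step 1: By the law of cosines on triangle USR: UR² = 15² + 15² − 2·15·15·cos(30°) = 60.29, so UR ≈ 7.76.
Step 2: By the inverse law of cosines on triangle RUS: cos(∠RUS) = (7.76² + 15² − 15²) / (2·7.76·15) = 60.29/232.94 = 0.2588, so ∠RUS = 75°.

Therefore, the measure of angle ∠RUS = 75°.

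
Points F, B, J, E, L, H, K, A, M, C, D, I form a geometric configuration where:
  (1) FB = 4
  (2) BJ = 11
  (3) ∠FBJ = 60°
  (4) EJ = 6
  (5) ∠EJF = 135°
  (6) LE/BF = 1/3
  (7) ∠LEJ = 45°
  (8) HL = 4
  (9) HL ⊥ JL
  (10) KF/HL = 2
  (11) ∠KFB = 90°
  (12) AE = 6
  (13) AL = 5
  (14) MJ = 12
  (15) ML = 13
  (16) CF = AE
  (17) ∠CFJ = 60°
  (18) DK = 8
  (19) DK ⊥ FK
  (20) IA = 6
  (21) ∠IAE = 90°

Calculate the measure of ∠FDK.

From the given relations: KF = 2·HL = 2·4 = 8.
Step 1: By the law of cosines on triangle DKF: DF² = 8² + 8² − 2·8·8·cos(90°) = 128, so DF = 8·√2.
Step 2: By the inverse law of cosines on triangle FDK: cos(∠FDK) = ((8·√2)² + 8² − 8²) / (2·8·√2·8) = 128/181.02 = 0.7071, so ∠FDK = 45°.

Therefore, the measure of angle ∠FDK = 45°.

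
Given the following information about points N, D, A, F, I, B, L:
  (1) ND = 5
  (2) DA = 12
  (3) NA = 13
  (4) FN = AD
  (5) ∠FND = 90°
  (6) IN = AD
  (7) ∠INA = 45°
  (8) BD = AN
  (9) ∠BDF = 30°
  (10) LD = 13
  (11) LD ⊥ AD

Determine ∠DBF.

From the given relations: FN = AD = 12; BD = AN = 13.
Step 1: By the law of cosines on triangle FND: FD² = 12² + 5² − 2·12·5·cos(90°) = 169, so FD = 13.
Step 2: By the law of cosines on triangle BDF: BF² = 13² + 13² − 2·13·13·cos(30°) = 45.28, so BF ≈ 6.73.
Step 3: By the inverse law of cosines on triangle DBF: cos(∠DBF) = (13² + 6.73² − 13²) / (2·13·6.73) = 45.28/174.96 = 0.2588, so ∠DBF = 75°.

Therefore, the measure of angle ∠DBF = 75°.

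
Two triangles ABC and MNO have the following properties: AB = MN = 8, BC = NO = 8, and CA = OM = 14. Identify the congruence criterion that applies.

The given information provides:
AB = MN = 8, BC = NO = 8, and CA = OM = 14
This matches the SSS congruence theorem.
All three pairs of corresponding sides are equal (Side-Side-Side).

SSS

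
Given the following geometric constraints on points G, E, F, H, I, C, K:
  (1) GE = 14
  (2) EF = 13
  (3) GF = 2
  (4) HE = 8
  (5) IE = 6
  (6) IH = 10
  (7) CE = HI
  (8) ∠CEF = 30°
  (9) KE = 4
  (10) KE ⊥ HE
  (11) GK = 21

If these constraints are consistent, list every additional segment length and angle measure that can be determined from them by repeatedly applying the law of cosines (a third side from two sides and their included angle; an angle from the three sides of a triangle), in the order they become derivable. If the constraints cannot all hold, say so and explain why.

These constraints are not satisfiable: by the triangle inequality in triangle EGK, (1) GE = 14 and (9) KE = 4 force GK ≤ 14 + 4 = 18, but (11) says GK = 21. No planar figure meets all of them, so nothing further can be derived.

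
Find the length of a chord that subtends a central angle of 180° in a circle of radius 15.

Chord length = 2r sin(θ/2)
= 2 × 15 × sin(180°/2)
= 2 × 15 × sin(90°)
= 30

30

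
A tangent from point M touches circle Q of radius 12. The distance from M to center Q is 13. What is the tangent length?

tangent = √(d² - r²) = √(13² - 12²) = √(169 - 144) = √25 = 5

5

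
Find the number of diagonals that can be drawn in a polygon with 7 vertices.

The number of diagonals in an n-gon is n(n - 3)/2.
For n = 7: 7(7 - 3)/2 = 7 × 4 / 2 = 14.

14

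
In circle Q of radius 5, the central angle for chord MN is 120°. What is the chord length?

Drop a perpendicular from the center to the chord, bisecting both the chord and the central angle.
Each half-chord = r sin(θ/2) = 5 sin(60°).
The full chord = 2 × 5 × sin(60°) = 5*sqrt(3).

5*sqrt(3)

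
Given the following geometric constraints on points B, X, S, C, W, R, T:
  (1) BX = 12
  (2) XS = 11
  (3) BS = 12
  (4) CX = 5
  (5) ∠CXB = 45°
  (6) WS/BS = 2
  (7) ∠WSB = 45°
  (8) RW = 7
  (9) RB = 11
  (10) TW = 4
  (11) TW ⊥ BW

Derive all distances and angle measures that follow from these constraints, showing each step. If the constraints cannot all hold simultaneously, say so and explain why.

The constraints are consistent.

From the given relations:
  WS = 2·BS = 2·12 = 24

Step 1: From BX = 12, XC = 5, and ∠BXC = 45°, by the law of cosines:
  BC² = BX² + XC² - 2·BX·XC·cos(45°) = 144 + 25 - 84.85 = 84.15
  BC ≈ 9.17

Step 2: From BS = 12, SW = 24, and ∠BSW = 45°, by the law of cosines:
  BW² = BS² + SW² - 2·BS·SW·cos(45°) = 144 + 576 - 407.3 = 312.7
  BW ≈ 17.68

Step 3: From BS = 12, BX = 12, SX = 11, by the inverse law of cosines:
  cos(∠SBX) = (BS² + BX² - SX²) / (2·BS·BX)
  ∠SBX = 54.56°

Step 4: From XB = 12, XS = 11, BS = 12, by the inverse law of cosines:
  cos(∠BXS) = (XB² + XS² - BS²) / (2·XB·XS)
  ∠BXS = 62.72°

Step 5: From SB = 12, SX = 11, BX = 12, by the inverse law of cosines:
  cos(∠BSX) = (SB² + SX² - BX²) / (2·SB·SX)
  ∠BSX = 62.72°

Step 6: From BW = 17.68, WT = 4, and ∠BWT = 90°, by the law of cosines:
  BT² = BW² + WT² - 2·BW·WT·cos(90°) = 312.7 + 16 - 0 = 328.7
  BT ≈ 18.13

Step 7: From BC = 9.17, BX = 12, CX = 5, by the inverse law of cosines:
  cos(∠CBX) = (BC² + BX² - CX²) / (2·BC·BX)
  ∠CBX = 22.67°

Step 8: From BR = 11, BW = 17.68, RW = 7, by the inverse law of cosines:
  cos(∠RBW) = (BR² + BW² - RW²) / (2·BR·BW)
  ∠RBW = 8.56°

Step 9: From BS = 12, BW = 17.68, SW = 24, by the inverse law of cosines:
  cos(∠SBW) = (BS² + BW² - SW²) / (2·BS·BW)
  ∠SBW = 106.32°

Step 10: From CB = 9.17, CX = 5, BX = 12, by the inverse law of cosines:
  cos(∠BCX) = (CB² + CX² - BX²) / (2·CB·CX)
  ∠BCX = 112.33°

Step 11: From WB = 17.68, WR = 7, BR = 11, by the inverse law of cosines:
  cos(∠BWR) = (WB² + WR² - BR²) / (2·WB·WR)
  ∠BWR = 13.52°

Step 12: From WB = 17.68, WS = 24, BS = 12, by the inverse law of cosines:
  cos(∠BWS) = (WB² + WS² - BS²) / (2·WB·WS)
  ∠BWS = 28.68°

Step 13: From RB = 11, RW = 7, BW = 17.68, by the inverse law of cosines:
  cos(∠BRW) = (RB² + RW² - BW²) / (2·RB·RW)
  ∠BRW = 157.92°

Step 14: From BT = 18.13, BW = 17.68, TW = 4, by the inverse law of cosines:
  cos(∠TBW) = (BT² + BW² - TW²) / (2·BT·BW)
  ∠TBW = 12.75°

Step 15: From TB = 18.13, TW = 4, BW = 17.68, by the inverse law of cosines:
  cos(∠BTW) = (TB² + TW² - BW²) / (2·TB·TW)
  ∠BTW = 77.25°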